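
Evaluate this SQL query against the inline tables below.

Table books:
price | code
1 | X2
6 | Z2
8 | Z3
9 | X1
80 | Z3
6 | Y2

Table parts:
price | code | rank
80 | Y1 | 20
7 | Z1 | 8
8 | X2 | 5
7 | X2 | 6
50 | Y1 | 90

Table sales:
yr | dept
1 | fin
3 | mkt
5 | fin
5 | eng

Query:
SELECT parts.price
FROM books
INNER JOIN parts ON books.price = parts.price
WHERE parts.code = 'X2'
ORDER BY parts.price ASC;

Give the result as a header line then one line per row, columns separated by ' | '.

== RESULT ==
parts.price
8

Derivation:
After JOIN parts (2 rows):
books.price | books.code | parts.price | parts.code | parts.rank
8 | Z3 | 8 | X2 | 5
80 | Z3 | 80 | Y1 | 20
After WHERE (1 rows):
books.price | books.code | parts.price | parts.code | parts.rank
8 | Z3 | 8 | X2 | 5
After SELECT (1 rows):
parts.price
8
After ORDER BY (1 rows):
parts.price
8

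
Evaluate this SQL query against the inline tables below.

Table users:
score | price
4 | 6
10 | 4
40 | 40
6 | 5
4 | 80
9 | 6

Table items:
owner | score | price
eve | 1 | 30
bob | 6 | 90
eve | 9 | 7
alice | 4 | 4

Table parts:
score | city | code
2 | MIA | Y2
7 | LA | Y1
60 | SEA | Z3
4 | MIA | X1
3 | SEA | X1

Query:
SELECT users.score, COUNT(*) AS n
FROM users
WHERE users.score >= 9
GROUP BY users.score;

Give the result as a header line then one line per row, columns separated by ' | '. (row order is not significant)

== RESULT ==
users.score | n
10 | 1
40 | 1
9 | 1

Derivation:
After WHERE (3 rows):
users.score | users.price
10 | 4
40 | 40
9 | 6
After GROUP BY (3 rows):
users.score | n
10 | 1
40 | 1
9 | 1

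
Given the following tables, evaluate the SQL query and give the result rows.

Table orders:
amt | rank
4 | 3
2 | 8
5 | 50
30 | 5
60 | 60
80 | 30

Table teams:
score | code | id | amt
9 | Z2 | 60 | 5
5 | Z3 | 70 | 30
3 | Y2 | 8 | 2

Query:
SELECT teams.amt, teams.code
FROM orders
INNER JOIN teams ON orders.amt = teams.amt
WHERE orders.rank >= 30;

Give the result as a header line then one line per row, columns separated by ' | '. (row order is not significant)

== RESULT ==
teams.amt | teams.code
5 | Z2

Derivation:
After JOIN teams (3 rows):
orders.amt | orders.rank | teams.score | teams.code | teams.id | teams.amt
2 | 8 | 3 | Y2 | 8 | 2
5 | 50 | 9 | Z2 | 60 | 5
30 | 5 | 5 | Z3 | 70 | 30
After WHERE (1 rows):
orders.amt | orders.rank | teams.score | teams.code | teams.id | teams.amt
5 | 50 | 9 | Z2 | 60 | 5
After SELECT (1 rows):
teams.amt | teams.code
5 | Z2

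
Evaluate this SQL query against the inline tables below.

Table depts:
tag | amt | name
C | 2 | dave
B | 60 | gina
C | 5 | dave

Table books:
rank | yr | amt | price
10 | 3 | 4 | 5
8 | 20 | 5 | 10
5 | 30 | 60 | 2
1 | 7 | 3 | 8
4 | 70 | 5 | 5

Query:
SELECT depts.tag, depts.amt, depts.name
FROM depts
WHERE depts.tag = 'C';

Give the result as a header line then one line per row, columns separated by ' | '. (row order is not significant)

== RESULT ==
depts.tag | depts.amt | depts.name
C | 2 | dave
C | 5 | dave

Derivation:
After WHERE (2 rows):
depts.tag | depts.amt | depts.name
C | 2 | dave
C | 5 | dave
After SELECT (2 rows):
depts.tag | depts.amt | depts.name
C | 2 | dave
C | 5 | dave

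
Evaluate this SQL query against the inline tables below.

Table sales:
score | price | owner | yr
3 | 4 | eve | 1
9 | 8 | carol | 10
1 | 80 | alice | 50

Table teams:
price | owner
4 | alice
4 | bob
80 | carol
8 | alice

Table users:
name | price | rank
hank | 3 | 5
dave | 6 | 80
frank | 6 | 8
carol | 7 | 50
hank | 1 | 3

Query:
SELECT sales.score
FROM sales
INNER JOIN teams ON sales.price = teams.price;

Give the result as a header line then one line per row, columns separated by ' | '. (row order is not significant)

== RESULT ==
sales.score
3
3
9
1

Derivation:
After JOIN teams (4 rows):
sales.score | sales.price | sales.owner | sales.yr | teams.price | teams.owner
3 | 4 | eve | 1 | 4 | alice
3 | 4 | eve | 1 | 4 | bob
9 | 8 | carol | 10 | 8 | alice
1 | 80 | alice | 50 | 80 | carol
After SELECT (4 rows):
sales.score
3
3
9
1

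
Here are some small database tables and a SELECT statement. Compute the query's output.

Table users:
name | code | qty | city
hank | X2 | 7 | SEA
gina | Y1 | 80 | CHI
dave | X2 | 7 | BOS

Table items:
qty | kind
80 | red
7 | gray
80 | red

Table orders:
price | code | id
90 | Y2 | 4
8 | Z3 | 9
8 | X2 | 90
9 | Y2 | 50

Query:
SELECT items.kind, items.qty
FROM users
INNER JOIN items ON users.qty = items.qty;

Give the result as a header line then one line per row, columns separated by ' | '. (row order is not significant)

== RESULT ==
items.kind | items.qty
gray | 7
red | 80
red | 80
gray | 7

Derivation:
After JOIN items (4 rows):
users.name | users.code | users.qty | users.city | items.qty | items.kind
hank | X2 | 7 | SEA | 7 | gray
gina | Y1 | 80 | CHI | 80 | red
gina | Y1 | 80 | CHI | 80 | red
dave | X2 | 7 | BOS | 7 | gray
After SELECT (4 rows):
items.kind | items.qty
gray | 7
red | 80
red | 80
gray | 7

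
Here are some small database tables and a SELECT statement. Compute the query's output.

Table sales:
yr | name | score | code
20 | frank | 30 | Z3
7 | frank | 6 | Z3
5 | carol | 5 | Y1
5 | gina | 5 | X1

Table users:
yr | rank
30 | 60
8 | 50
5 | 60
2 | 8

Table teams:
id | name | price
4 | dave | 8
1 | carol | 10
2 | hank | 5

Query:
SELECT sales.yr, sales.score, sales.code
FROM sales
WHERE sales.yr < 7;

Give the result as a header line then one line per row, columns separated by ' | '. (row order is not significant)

After WHERE (2 rows):
sales.yr | sales.name | sales.score | sales.code
5 | carol | 5 | Y1
5 | gina | 5 | X1
After SELECT (2 rows):
sales.yr | sales.score | sales.code
5 | 5 | Y1
5 | 5 | X1

== RESULT ==
sales.yr | sales.score | sales.code
5 | 5 | Y1
5 | 5 | X1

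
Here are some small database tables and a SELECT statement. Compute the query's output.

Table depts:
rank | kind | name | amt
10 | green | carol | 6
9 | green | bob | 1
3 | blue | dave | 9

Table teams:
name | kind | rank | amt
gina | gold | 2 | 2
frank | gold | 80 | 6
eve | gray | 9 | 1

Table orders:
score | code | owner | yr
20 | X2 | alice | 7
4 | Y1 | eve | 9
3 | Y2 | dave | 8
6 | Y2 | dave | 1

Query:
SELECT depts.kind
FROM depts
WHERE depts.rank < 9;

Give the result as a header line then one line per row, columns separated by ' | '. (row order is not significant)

After WHERE (1 rows):
depts.rank | depts.kind | depts.name | depts.amt
3 | blue | dave | 9
After SELECT (1 rows):
depts.kind
blue

== RESULT ==
depts.kind
blue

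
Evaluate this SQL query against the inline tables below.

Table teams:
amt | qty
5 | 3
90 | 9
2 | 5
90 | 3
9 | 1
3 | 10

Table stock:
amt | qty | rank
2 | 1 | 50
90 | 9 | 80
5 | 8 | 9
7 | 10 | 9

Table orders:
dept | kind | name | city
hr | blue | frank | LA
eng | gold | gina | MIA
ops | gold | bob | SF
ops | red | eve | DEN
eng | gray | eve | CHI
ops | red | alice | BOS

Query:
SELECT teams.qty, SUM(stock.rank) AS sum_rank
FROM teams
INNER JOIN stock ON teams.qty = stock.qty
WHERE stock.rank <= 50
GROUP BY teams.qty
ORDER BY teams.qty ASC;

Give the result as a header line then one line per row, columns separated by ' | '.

After JOIN stock (3 rows):
teams.amt | teams.qty | stock.amt | stock.qty | stock.rank
90 | 9 | 90 | 9 | 80
9 | 1 | 2 | 1 | 50
3 | 10 | 7 | 10 | 9
After WHERE (2 rows):
teams.amt | teams.qty | stock.amt | stock.qty | stock.rank
9 | 1 | 2 | 1 | 50
3 | 10 | 7 | 10 | 9
After GROUP BY (2 rows):
teams.qty | sum_rank
1 | 50
10 | 9
After ORDER BY (2 rows):
teams.qty | sum_rank
1 | 50
10 | 9

== RESULT ==
teams.qty | sum_rank
1 | 50
10 | 9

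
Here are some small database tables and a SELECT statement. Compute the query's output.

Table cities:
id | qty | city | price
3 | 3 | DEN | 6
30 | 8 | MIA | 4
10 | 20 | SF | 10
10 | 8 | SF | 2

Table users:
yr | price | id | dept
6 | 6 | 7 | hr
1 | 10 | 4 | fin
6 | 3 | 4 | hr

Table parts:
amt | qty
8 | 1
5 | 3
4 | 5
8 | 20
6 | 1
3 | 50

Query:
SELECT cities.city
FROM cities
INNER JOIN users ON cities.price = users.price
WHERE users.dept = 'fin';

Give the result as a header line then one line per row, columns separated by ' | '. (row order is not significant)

After JOIN users (2 rows):
cities.id | cities.qty | cities.city | cities.price | users.yr | users.price | users.id | users.dept
3 | 3 | DEN | 6 | 6 | 6 | 7 | hr
10 | 20 | SF | 10 | 1 | 10 | 4 | fin
After WHERE (1 rows):
cities.id | cities.qty | cities.city | cities.price | users.yr | users.price | users.id | users.dept
10 | 20 | SF | 10 | 1 | 10 | 4 | fin
After SELECT (1 rows):
cities.city
SF

== RESULT ==
cities.city
SF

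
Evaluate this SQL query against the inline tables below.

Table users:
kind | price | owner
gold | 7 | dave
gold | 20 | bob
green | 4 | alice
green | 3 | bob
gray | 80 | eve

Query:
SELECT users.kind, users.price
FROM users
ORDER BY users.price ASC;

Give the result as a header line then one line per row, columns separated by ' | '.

== RESULT ==
users.kind | users.price
green | 3
green | 4
gold | 7
gold | 20
gray | 80

Derivation:
After SELECT (5 rows):
users.kind | users.price
gold | 7
gold | 20
green | 4
green | 3
gray | 80
After ORDER BY (5 rows):
users.kind | users.price
green | 3
green | 4
gold | 7
gold | 20
gray | 80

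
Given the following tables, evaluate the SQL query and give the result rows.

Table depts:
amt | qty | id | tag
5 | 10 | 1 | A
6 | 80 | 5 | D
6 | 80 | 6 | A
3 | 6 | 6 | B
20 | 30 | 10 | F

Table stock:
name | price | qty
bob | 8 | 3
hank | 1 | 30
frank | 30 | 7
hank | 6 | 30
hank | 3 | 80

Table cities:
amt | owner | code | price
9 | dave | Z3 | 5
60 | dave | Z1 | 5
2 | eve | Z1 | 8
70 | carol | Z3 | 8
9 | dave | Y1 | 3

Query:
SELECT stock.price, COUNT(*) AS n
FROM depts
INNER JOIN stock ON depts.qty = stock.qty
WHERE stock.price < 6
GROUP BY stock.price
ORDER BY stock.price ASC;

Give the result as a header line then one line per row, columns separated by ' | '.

== RESULT ==
stock.price | n
1 | 1
3 | 2

Derivation:
After JOIN stock (4 rows):
depts.amt | depts.qty | depts.id | depts.tag | stock.name | stock.price | stock.qty
6 | 80 | 5 | D | hank | 3 | 80
6 | 80 | 6 | A | hank | 3 | 80
20 | 30 | 10 | F | hank | 1 | 30
20 | 30 | 10 | F | hank | 6 | 30
After WHERE (3 rows):
depts.amt | depts.qty | depts.id | depts.tag | stock.name | stock.price | stock.qty
6 | 80 | 5 | D | hank | 3 | 80
6 | 80 | 6 | A | hank | 3 | 80
20 | 30 | 10 | F | hank | 1 | 30
After GROUP BY (2 rows):
stock.price | n
3 | 2
1 | 1
After ORDER BY (2 rows):
stock.price | n
1 | 1
3 | 2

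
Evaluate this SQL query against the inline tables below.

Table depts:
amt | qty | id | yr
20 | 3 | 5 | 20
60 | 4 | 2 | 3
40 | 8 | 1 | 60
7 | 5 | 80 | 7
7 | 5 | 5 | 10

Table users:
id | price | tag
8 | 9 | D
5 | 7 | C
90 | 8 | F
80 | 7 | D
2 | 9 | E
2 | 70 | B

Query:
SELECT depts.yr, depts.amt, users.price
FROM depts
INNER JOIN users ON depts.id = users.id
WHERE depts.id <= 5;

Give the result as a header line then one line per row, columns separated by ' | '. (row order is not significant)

After JOIN users (5 rows):
depts.amt | depts.qty | depts.id | depts.yr | users.id | users.price | users.tag
20 | 3 | 5 | 20 | 5 | 7 | C
60 | 4 | 2 | 3 | 2 | 9 | E
60 | 4 | 2 | 3 | 2 | 70 | B
7 | 5 | 80 | 7 | 80 | 7 | D
7 | 5 | 5 | 10 | 5 | 7 | C
After WHERE (4 rows):
depts.amt | depts.qty | depts.id | depts.yr | users.id | users.price | users.tag
20 | 3 | 5 | 20 | 5 | 7 | C
60 | 4 | 2 | 3 | 2 | 9 | E
60 | 4 | 2 | 3 | 2 | 70 | B
7 | 5 | 5 | 10 | 5 | 7 | C
After SELECT (4 rows):
depts.yr | depts.amt | users.price
20 | 20 | 7
3 | 60 | 9
3 | 60 | 70
10 | 7 | 7

== RESULT ==
depts.yr | depts.amt | users.price
20 | 20 | 7
3 | 60 | 9
3 | 60 | 70
10 | 7 | 7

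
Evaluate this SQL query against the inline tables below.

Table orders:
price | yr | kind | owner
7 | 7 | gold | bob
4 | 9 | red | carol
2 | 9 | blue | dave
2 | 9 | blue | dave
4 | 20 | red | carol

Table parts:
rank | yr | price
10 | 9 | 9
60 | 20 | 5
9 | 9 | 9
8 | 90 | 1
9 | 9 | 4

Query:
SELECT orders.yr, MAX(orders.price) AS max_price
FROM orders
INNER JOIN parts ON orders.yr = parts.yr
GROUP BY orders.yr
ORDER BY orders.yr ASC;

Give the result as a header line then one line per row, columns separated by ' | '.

After JOIN parts (10 rows):
orders.price | orders.yr | orders.kind | orders.owner | parts.rank | parts.yr | parts.price
4 | 9 | red | carol | 10 | 9 | 9
4 | 9 | red | carol | 9 | 9 | 9
4 | 9 | red | carol | 9 | 9 | 4
2 | 9 | blue | dave | 10 | 9 | 9
2 | 9 | blue | dave | 9 | 9 | 9
2 | 9 | blue | dave | 9 | 9 | 4
2 | 9 | blue | dave | 10 | 9 | 9
2 | 9 | blue | dave | 9 | 9 | 9
2 | 9 | blue | dave | 9 | 9 | 4
4 | 20 | red | carol | 60 | 20 | 5
After GROUP BY (2 rows):
orders.yr | max_price
9 | 4
20 | 4
After ORDER BY (2 rows):
orders.yr | max_price
9 | 4
20 | 4

== RESULT ==
orders.yr | max_price
9 | 4
20 | 4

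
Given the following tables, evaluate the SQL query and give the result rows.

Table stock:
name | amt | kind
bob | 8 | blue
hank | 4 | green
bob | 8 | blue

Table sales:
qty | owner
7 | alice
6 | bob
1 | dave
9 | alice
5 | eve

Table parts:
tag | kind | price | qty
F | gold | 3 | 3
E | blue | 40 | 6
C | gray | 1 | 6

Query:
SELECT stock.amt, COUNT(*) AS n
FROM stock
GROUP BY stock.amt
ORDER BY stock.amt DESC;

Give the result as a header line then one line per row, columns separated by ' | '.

== RESULT ==
stock.amt | n
8 | 2
4 | 1

Derivation:
After GROUP BY (2 rows):
stock.amt | n
8 | 2
4 | 1
After ORDER BY (2 rows):
stock.amt | n
8 | 2
4 | 1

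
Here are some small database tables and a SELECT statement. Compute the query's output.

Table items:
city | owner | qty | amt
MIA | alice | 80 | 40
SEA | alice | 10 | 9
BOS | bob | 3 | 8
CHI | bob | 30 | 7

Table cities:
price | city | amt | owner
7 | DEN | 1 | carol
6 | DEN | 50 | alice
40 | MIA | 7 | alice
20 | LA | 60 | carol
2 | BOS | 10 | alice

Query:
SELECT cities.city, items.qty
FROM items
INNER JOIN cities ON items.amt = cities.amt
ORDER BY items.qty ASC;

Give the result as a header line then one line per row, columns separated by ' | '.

== RESULT ==
cities.city | items.qty
MIA | 30

Derivation:
After JOIN cities (1 rows):
items.city | items.owner | items.qty | items.amt | cities.price | cities.city | cities.amt | cities.owner
CHI | bob | 30 | 7 | 40 | MIA | 7 | alice
After SELECT (1 rows):
cities.city | items.qty
MIA | 30
After ORDER BY (1 rows):
cities.city | items.qty
MIA | 30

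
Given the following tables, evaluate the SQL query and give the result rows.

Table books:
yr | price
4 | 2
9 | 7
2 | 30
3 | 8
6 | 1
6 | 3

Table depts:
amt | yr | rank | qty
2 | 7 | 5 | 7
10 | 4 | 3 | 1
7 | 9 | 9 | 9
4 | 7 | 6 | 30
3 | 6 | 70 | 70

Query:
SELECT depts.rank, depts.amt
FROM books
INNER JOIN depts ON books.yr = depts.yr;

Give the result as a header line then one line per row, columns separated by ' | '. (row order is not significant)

== RESULT ==
depts.rank | depts.amt
3 | 10
9 | 7
70 | 3
70 | 3

Derivation:
After JOIN depts (4 rows):
books.yr | books.price | depts.amt | depts.yr | depts.rank | depts.qty
4 | 2 | 10 | 4 | 3 | 1
9 | 7 | 7 | 9 | 9 | 9
6 | 1 | 3 | 6 | 70 | 70
6 | 3 | 3 | 6 | 70 | 70
After SELECT (4 rows):
depts.rank | depts.amt
3 | 10
9 | 7
70 | 3
70 | 3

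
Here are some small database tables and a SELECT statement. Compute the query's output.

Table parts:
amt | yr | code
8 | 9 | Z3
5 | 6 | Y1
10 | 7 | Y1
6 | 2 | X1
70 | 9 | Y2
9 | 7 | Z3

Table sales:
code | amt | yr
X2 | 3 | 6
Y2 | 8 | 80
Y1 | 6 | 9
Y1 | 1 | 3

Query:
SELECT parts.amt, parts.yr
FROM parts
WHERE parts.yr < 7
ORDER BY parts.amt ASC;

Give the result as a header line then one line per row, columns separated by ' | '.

== RESULT ==
parts.amt | parts.yr
5 | 6
6 | 2

Derivation:
After WHERE (2 rows):
parts.amt | parts.yr | parts.code
5 | 6 | Y1
6 | 2 | X1
After SELECT (2 rows):
parts.amt | parts.yr
5 | 6
6 | 2
After ORDER BY (2 rows):
parts.amt | parts.yr
5 | 6
6 | 2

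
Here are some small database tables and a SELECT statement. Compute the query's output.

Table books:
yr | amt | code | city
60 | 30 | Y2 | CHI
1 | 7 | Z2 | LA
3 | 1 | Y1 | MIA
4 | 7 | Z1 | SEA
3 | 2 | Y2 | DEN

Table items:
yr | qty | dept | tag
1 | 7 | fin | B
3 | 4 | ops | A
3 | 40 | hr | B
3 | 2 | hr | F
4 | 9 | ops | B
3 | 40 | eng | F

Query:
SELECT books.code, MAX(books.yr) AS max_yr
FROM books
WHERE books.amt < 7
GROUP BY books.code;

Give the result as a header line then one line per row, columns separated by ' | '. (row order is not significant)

After WHERE (2 rows):
books.yr | books.amt | books.code | books.city
3 | 1 | Y1 | MIA
3 | 2 | Y2 | DEN
After GROUP BY (2 rows):
books.code | max_yr
Y1 | 3
Y2 | 3

== RESULT ==
books.code | max_yr
Y1 | 3
Y2 | 3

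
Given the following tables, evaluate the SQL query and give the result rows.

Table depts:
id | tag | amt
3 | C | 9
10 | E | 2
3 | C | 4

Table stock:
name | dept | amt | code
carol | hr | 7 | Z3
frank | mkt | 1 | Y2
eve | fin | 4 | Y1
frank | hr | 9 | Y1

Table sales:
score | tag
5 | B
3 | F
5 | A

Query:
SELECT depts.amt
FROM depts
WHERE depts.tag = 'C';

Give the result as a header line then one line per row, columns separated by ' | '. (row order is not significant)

== RESULT ==
depts.amt
9
4

Derivation:
After WHERE (2 rows):
depts.id | depts.tag | depts.amt
3 | C | 9
3 | C | 4
After SELECT (2 rows):
depts.amt
9
4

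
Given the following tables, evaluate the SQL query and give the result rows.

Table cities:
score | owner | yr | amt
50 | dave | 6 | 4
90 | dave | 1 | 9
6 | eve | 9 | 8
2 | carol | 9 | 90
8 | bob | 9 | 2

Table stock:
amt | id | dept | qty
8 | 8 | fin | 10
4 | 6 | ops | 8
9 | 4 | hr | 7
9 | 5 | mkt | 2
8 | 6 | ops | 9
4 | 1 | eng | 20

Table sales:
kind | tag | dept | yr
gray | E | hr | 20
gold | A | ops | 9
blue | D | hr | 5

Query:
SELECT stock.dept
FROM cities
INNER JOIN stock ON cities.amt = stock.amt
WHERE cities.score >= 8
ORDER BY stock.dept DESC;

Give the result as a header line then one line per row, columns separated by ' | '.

After JOIN stock (6 rows):
cities.score | cities.owner | cities.yr | cities.amt | stock.amt | stock.id | stock.dept | stock.qty
50 | dave | 6 | 4 | 4 | 6 | ops | 8
50 | dave | 6 | 4 | 4 | 1 | eng | 20
90 | dave | 1 | 9 | 9 | 4 | hr | 7
90 | dave | 1 | 9 | 9 | 5 | mkt | 2
6 | eve | 9 | 8 | 8 | 8 | fin | 10
6 | eve | 9 | 8 | 8 | 6 | ops | 9
After WHERE (4 rows):
cities.score | cities.owner | cities.yr | cities.amt | stock.amt | stock.id | stock.dept | stock.qty
50 | dave | 6 | 4 | 4 | 6 | ops | 8
50 | dave | 6 | 4 | 4 | 1 | eng | 20
90 | dave | 1 | 9 | 9 | 4 | hr | 7
90 | dave | 1 | 9 | 9 | 5 | mkt | 2
After SELECT (4 rows):
stock.dept
ops
eng
hr
mkt
After ORDER BY (4 rows):
stock.dept
ops
mkt
hr
eng

== RESULT ==
stock.dept
ops
mkt
hr
eng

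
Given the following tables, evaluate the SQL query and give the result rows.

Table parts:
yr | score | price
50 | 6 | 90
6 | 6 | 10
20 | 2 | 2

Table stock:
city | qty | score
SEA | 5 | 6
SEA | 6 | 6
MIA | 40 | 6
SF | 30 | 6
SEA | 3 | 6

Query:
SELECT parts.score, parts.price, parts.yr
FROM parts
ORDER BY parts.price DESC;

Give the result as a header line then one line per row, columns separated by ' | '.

== RESULT ==
parts.score | parts.price | parts.yr
6 | 90 | 50
6 | 10 | 6
2 | 2 | 20

Derivation:
After SELECT (3 rows):
parts.score | parts.price | parts.yr
6 | 90 | 50
6 | 10 | 6
2 | 2 | 20
After ORDER BY (3 rows):
parts.score | parts.price | parts.yr
6 | 90 | 50
6 | 10 | 6
2 | 2 | 20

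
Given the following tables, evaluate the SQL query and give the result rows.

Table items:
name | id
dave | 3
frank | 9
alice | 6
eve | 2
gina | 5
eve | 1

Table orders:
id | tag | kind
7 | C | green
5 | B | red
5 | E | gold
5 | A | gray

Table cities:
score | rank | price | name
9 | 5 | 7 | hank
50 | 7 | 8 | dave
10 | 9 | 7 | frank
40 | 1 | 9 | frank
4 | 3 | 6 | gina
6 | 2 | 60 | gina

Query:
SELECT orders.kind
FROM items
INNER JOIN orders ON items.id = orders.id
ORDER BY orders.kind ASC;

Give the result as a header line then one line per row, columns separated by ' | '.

After JOIN orders (3 rows):
items.name | items.id | orders.id | orders.tag | orders.kind
gina | 5 | 5 | B | red
gina | 5 | 5 | E | gold
gina | 5 | 5 | A | gray
After SELECT (3 rows):
orders.kind
red
gold
gray
After ORDER BY (3 rows):
orders.kind
gold
gray
red

== RESULT ==
orders.kind
gold
gray
red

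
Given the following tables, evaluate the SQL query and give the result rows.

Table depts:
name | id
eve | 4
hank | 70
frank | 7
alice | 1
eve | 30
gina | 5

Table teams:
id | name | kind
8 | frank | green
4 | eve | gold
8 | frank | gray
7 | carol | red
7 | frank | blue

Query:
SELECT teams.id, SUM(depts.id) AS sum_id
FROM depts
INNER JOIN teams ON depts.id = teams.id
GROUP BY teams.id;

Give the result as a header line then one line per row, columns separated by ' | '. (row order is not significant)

After JOIN teams (3 rows):
depts.name | depts.id | teams.id | teams.name | teams.kind
eve | 4 | 4 | eve | gold
frank | 7 | 7 | carol | red
frank | 7 | 7 | frank | blue
After GROUP BY (2 rows):
teams.id | sum_id
4 | 4
7 | 14

== RESULT ==
teams.id | sum_id
4 | 4
7 | 14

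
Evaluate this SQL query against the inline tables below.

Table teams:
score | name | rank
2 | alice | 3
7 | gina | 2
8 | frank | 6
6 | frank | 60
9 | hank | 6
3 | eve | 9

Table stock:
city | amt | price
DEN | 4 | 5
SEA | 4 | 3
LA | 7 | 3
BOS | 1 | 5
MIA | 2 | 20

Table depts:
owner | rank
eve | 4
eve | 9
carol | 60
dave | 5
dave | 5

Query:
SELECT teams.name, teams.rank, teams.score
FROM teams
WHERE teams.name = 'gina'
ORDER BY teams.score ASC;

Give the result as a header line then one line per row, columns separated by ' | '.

After WHERE (1 rows):
teams.score | teams.name | teams.rank
7 | gina | 2
After SELECT (1 rows):
teams.name | teams.rank | teams.score
gina | 2 | 7
After ORDER BY (1 rows):
teams.name | teams.rank | teams.score
gina | 2 | 7

== RESULT ==
teams.name | teams.rank | teams.score
gina | 2 | 7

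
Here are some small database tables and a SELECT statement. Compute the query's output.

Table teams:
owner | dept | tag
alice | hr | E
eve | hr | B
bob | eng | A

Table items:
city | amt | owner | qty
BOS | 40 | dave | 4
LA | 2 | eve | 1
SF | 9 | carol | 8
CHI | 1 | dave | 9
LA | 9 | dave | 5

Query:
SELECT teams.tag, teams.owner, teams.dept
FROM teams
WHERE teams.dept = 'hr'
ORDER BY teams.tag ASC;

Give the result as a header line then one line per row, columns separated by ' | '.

== RESULT ==
teams.tag | teams.owner | teams.dept
B | eve | hr
E | alice | hr

Derivation:
After WHERE (2 rows):
teams.owner | teams.dept | teams.tag
alice | hr | E
eve | hr | B
After SELECT (2 rows):
teams.tag | teams.owner | teams.dept
E | alice | hr
B | eve | hr
After ORDER BY (2 rows):
teams.tag | teams.owner | teams.dept
B | eve | hr
E | alice | hr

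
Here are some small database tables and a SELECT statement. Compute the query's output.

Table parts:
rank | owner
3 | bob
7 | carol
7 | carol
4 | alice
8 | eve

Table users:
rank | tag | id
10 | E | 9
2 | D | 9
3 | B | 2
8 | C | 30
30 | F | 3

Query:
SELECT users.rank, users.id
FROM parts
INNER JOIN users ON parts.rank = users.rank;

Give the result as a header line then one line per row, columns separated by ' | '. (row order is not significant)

After JOIN users (2 rows):
parts.rank | parts.owner | users.rank | users.tag | users.id
3 | bob | 3 | B | 2
8 | eve | 8 | C | 30
After SELECT (2 rows):
users.rank | users.id
3 | 2
8 | 30

== RESULT ==
users.rank | users.id
3 | 2
8 | 30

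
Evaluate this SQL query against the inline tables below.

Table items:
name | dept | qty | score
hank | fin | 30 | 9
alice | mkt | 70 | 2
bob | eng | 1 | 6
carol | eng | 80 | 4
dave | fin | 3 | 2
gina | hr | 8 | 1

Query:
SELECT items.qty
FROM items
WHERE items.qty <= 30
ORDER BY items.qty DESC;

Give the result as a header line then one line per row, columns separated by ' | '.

After WHERE (4 rows):
items.name | items.dept | items.qty | items.score
hank | fin | 30 | 9
bob | eng | 1 | 6
dave | fin | 3 | 2
gina | hr | 8 | 1
After SELECT (4 rows):
items.qty
30
1
3
8
After ORDER BY (4 rows):
items.qty
30
8
3
1

== RESULT ==
items.qty
30
8
3
1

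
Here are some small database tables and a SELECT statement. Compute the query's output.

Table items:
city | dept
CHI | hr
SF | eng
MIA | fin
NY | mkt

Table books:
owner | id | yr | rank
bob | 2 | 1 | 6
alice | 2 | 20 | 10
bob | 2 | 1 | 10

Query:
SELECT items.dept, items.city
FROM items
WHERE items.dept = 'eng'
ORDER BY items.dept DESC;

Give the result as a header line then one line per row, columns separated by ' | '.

== RESULT ==
items.dept | items.city
eng | SF

Derivation:
After WHERE (1 rows):
items.city | items.dept
SF | eng
After SELECT (1 rows):
items.dept | items.city
eng | SF
After ORDER BY (1 rows):
items.dept | items.city
eng | SF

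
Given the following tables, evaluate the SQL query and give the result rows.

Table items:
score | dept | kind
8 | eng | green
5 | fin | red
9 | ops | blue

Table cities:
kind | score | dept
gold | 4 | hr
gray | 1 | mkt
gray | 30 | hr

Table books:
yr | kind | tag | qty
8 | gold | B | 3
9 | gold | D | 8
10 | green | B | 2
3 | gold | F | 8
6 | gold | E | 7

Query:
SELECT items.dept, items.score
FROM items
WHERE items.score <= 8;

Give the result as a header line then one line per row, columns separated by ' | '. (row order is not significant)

== RESULT ==
items.dept | items.score
eng | 8
fin | 5

Derivation:
After WHERE (2 rows):
items.score | items.dept | items.kind
8 | eng | green
5 | fin | red
After SELECT (2 rows):
items.dept | items.score
eng | 8
fin | 5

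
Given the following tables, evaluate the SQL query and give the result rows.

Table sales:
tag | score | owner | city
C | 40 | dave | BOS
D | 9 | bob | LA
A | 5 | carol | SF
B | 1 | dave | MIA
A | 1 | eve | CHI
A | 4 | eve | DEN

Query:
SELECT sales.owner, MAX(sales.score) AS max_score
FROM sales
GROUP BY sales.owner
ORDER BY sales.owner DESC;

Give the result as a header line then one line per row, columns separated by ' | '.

After GROUP BY (4 rows):
sales.owner | max_score
dave | 40
bob | 9
carol | 5
eve | 4
After ORDER BY (4 rows):
sales.owner | max_score
eve | 4
dave | 40
carol | 5
bob | 9

== RESULT ==
sales.owner | max_score
eve | 4
dave | 40
carol | 5
bob | 9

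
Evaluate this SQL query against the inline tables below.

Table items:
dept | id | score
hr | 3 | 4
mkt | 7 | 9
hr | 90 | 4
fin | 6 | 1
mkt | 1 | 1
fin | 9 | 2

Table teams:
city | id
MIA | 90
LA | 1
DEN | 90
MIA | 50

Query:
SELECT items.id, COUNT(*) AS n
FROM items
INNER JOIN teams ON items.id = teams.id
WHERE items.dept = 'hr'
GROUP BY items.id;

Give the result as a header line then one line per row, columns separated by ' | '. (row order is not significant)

== RESULT ==
items.id | n
90 | 2

Derivation:
After JOIN teams (3 rows):
items.dept | items.id | items.score | teams.city | teams.id
hr | 90 | 4 | MIA | 90
hr | 90 | 4 | DEN | 90
mkt | 1 | 1 | LA | 1
After WHERE (2 rows):
items.dept | items.id | items.score | teams.city | teams.id
hr | 90 | 4 | MIA | 90
hr | 90 | 4 | DEN | 90
After GROUP BY (1 rows):
items.id | n
90 | 2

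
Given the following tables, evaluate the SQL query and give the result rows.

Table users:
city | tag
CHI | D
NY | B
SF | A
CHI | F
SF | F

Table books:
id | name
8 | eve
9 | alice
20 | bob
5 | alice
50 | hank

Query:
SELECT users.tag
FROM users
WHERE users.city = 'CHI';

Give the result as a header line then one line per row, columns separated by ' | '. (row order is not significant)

After WHERE (2 rows):
users.city | users.tag
CHI | D
CHI | F
After SELECT (2 rows):
users.tag
D
F

== RESULT ==
users.tag
D
F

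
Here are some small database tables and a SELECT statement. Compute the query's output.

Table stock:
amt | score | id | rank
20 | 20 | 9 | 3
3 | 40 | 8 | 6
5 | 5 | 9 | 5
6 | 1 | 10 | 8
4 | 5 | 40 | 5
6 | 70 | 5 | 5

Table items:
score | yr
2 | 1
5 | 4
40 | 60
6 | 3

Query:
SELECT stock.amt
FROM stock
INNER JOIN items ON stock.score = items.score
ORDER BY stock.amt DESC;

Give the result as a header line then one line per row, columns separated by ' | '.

After JOIN items (3 rows):
stock.amt | stock.score | stock.id | stock.rank | items.score | items.yr
3 | 40 | 8 | 6 | 40 | 60
5 | 5 | 9 | 5 | 5 | 4
4 | 5 | 40 | 5 | 5 | 4
After SELECT (3 rows):
stock.amt
3
5
4
After ORDER BY (3 rows):
stock.amt
5
4
3

== RESULT ==
stock.amt
5
4
3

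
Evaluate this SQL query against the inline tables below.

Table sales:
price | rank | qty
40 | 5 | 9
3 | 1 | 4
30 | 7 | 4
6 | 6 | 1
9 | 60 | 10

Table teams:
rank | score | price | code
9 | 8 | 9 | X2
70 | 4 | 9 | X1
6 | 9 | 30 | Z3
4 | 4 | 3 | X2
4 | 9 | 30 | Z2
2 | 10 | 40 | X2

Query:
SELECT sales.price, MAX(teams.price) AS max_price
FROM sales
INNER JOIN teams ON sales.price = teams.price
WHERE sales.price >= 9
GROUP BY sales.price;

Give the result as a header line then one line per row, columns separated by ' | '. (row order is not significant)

== RESULT ==
sales.price | max_price
40 | 40
30 | 30
9 | 9

Derivation:
After JOIN teams (6 rows):
sales.price | sales.rank | sales.qty | teams.rank | teams.score | teams.price | teams.code
40 | 5 | 9 | 2 | 10 | 40 | X2
3 | 1 | 4 | 4 | 4 | 3 | X2
30 | 7 | 4 | 6 | 9 | 30 | Z3
30 | 7 | 4 | 4 | 9 | 30 | Z2
9 | 60 | 10 | 9 | 8 | 9 | X2
9 | 60 | 10 | 70 | 4 | 9 | X1
After WHERE (5 rows):
sales.price | sales.rank | sales.qty | teams.rank | teams.score | teams.price | teams.code
40 | 5 | 9 | 2 | 10 | 40 | X2
30 | 7 | 4 | 6 | 9 | 30 | Z3
30 | 7 | 4 | 4 | 9 | 30 | Z2
9 | 60 | 10 | 9 | 8 | 9 | X2
9 | 60 | 10 | 70 | 4 | 9 | X1
After GROUP BY (3 rows):
sales.price | max_price
40 | 40
30 | 30
9 | 9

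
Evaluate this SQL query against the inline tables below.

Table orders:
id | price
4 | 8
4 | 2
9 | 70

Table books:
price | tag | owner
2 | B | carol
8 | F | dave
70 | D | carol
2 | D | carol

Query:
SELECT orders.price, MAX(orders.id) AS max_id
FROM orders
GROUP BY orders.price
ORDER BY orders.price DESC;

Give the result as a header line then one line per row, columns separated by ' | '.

After GROUP BY (3 rows):
orders.price | max_id
8 | 4
2 | 4
70 | 9
After ORDER BY (3 rows):
orders.price | max_id
70 | 9
8 | 4
2 | 4

== RESULT ==
orders.price | max_id
70 | 9
8 | 4
2 | 4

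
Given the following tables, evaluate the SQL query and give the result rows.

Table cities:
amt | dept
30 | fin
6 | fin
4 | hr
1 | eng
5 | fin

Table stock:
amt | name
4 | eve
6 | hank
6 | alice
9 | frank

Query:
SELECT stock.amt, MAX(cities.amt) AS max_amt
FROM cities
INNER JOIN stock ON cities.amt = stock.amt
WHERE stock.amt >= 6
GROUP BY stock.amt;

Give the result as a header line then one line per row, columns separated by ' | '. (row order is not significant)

== RESULT ==
stock.amt | max_amt
6 | 6

Derivation:
After JOIN stock (3 rows):
cities.amt | cities.dept | stock.amt | stock.name
6 | fin | 6 | hank
6 | fin | 6 | alice
4 | hr | 4 | eve
After WHERE (2 rows):
cities.amt | cities.dept | stock.amt | stock.name
6 | fin | 6 | hank
6 | fin | 6 | alice
After GROUP BY (1 rows):
stock.amt | max_amt
6 | 6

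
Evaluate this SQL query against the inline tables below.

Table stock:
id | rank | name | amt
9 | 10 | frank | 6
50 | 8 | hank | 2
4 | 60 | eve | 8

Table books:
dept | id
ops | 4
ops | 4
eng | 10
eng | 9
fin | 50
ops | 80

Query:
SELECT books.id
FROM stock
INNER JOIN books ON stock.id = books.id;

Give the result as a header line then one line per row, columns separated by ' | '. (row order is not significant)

After JOIN books (4 rows):
stock.id | stock.rank | stock.name | stock.amt | books.dept | books.id
9 | 10 | frank | 6 | eng | 9
50 | 8 | hank | 2 | fin | 50
4 | 60 | eve | 8 | ops | 4
4 | 60 | eve | 8 | ops | 4
After SELECT (4 rows):
books.id
9
50
4
4

== RESULT ==
books.id
9
50
4
4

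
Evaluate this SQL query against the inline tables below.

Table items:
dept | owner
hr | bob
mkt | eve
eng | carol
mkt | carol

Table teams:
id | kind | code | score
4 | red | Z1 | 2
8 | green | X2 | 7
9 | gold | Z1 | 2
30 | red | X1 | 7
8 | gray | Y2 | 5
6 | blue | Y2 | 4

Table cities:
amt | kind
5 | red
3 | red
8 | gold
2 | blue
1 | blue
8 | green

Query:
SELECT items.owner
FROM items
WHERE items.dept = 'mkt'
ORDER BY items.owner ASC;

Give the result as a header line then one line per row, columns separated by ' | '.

== RESULT ==
items.owner
carol
eve

Derivation:
After WHERE (2 rows):
items.dept | items.owner
mkt | eve
mkt | carol
After SELECT (2 rows):
items.owner
eve
carol
After ORDER BY (2 rows):
items.owner
carol
eve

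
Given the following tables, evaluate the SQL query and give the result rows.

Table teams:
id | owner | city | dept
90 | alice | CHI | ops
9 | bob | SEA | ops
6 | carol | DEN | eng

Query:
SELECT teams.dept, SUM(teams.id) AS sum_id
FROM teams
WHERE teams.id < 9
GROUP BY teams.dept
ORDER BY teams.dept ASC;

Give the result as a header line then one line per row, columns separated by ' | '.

After WHERE (1 rows):
teams.id | teams.owner | teams.city | teams.dept
6 | carol | DEN | eng
After GROUP BY (1 rows):
teams.dept | sum_id
eng | 6
After ORDER BY (1 rows):
teams.dept | sum_id
eng | 6

== RESULT ==
teams.dept | sum_id
eng | 6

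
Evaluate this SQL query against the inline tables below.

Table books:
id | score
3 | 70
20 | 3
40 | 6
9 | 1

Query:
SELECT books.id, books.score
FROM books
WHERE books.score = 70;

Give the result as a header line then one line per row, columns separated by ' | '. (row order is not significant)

== RESULT ==
books.id | books.score
3 | 70

Derivation:
After WHERE (1 rows):
books.id | books.score
3 | 70
After SELECT (1 rows):
books.id | books.score
3 | 70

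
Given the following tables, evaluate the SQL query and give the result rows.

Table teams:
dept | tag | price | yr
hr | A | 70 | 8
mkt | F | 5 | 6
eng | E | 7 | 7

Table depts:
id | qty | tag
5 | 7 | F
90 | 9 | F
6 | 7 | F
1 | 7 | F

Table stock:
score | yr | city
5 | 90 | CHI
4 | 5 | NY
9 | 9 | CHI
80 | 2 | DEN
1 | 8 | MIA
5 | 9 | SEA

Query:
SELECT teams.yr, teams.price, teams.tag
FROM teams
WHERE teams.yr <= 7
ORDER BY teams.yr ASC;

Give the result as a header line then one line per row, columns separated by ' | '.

== RESULT ==
teams.yr | teams.price | teams.tag
6 | 5 | F
7 | 7 | E

Derivation:
After WHERE (2 rows):
teams.dept | teams.tag | teams.price | teams.yr
mkt | F | 5 | 6
eng | E | 7 | 7
After SELECT (2 rows):
teams.yr | teams.price | teams.tag
6 | 5 | F
7 | 7 | E
After ORDER BY (2 rows):
teams.yr | teams.price | teams.tag
6 | 5 | F
7 | 7 | E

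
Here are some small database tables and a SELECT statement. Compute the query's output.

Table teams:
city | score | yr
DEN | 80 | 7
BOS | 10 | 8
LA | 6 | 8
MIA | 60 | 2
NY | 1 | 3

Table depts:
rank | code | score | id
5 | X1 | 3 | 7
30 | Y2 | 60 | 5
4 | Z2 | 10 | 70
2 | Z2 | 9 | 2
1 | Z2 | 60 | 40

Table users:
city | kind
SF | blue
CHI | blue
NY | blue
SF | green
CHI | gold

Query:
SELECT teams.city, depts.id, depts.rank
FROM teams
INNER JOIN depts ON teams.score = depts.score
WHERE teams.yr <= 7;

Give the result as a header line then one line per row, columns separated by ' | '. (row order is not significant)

After JOIN depts (3 rows):
teams.city | teams.score | teams.yr | depts.rank | depts.code | depts.score | depts.id
BOS | 10 | 8 | 4 | Z2 | 10 | 70
MIA | 60 | 2 | 30 | Y2 | 60 | 5
MIA | 60 | 2 | 1 | Z2 | 60 | 40
After WHERE (2 rows):
teams.city | teams.score | teams.yr | depts.rank | depts.code | depts.score | depts.id
MIA | 60 | 2 | 30 | Y2 | 60 | 5
MIA | 60 | 2 | 1 | Z2 | 60 | 40
After SELECT (2 rows):
teams.city | depts.id | depts.rank
MIA | 5 | 30
MIA | 40 | 1

== RESULT ==
teams.city | depts.id | depts.rank
MIA | 5 | 30
MIA | 40 | 1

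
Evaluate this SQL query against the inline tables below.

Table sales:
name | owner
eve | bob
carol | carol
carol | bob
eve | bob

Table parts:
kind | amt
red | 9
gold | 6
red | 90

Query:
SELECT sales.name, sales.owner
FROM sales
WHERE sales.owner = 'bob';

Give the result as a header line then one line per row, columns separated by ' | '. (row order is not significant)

== RESULT ==
sales.name | sales.owner
eve | bob
carol | bob
eve | bob

Derivation:
After WHERE (3 rows):
sales.name | sales.owner
eve | bob
carol | bob
eve | bob
After SELECT (3 rows):
sales.name | sales.owner
eve | bob
carol | bob
eve | bob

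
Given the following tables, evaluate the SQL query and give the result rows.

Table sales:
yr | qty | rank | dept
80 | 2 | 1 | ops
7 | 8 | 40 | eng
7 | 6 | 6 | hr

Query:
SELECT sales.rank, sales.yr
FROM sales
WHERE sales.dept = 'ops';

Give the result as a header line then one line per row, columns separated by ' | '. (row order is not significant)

== RESULT ==
sales.rank | sales.yr
1 | 80

Derivation:
After WHERE (1 rows):
sales.yr | sales.qty | sales.rank | sales.dept
80 | 2 | 1 | ops
After SELECT (1 rows):
sales.rank | sales.yr
1 | 80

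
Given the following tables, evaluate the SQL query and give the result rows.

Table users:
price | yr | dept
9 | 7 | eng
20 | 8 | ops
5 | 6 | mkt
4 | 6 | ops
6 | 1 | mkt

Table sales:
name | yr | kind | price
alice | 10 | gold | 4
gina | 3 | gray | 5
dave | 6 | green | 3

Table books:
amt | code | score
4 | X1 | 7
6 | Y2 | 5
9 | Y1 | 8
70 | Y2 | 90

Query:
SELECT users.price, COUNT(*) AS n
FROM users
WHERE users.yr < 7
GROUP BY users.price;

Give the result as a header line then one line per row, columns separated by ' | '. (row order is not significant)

== RESULT ==
users.price | n
5 | 1
4 | 1
6 | 1

Derivation:
After WHERE (3 rows):
users.price | users.yr | users.dept
5 | 6 | mkt
4 | 6 | ops
6 | 1 | mkt
After GROUP BY (3 rows):
users.price | n
5 | 1
4 | 1
6 | 1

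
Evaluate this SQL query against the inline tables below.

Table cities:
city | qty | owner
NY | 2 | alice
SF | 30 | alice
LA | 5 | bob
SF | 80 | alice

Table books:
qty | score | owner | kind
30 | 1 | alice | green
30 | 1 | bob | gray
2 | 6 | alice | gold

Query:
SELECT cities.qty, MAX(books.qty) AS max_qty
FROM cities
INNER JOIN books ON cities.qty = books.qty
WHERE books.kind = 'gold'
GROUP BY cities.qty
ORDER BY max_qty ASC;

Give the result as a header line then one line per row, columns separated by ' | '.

After JOIN books (3 rows):
cities.city | cities.qty | cities.owner | books.qty | books.score | books.owner | books.kind
NY | 2 | alice | 2 | 6 | alice | gold
SF | 30 | alice | 30 | 1 | alice | green
SF | 30 | alice | 30 | 1 | bob | gray
After WHERE (1 rows):
cities.city | cities.qty | cities.owner | books.qty | books.score | books.owner | books.kind
NY | 2 | alice | 2 | 6 | alice | gold
After GROUP BY (1 rows):
cities.qty | max_qty
2 | 2
After ORDER BY (1 rows):
cities.qty | max_qty
2 | 2

== RESULT ==
cities.qty | max_qty
2 | 2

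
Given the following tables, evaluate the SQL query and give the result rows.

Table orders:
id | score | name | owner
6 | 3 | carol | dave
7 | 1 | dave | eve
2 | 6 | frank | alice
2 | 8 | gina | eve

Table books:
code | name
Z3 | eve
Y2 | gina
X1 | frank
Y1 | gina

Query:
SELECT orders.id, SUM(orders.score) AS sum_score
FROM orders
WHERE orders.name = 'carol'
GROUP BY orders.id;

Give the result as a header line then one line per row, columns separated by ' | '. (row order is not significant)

After WHERE (1 rows):
orders.id | orders.score | orders.name | orders.owner
6 | 3 | carol | dave
After GROUP BY (1 rows):
orders.id | sum_score
6 | 3

== RESULT ==
orders.id | sum_score
6 | 3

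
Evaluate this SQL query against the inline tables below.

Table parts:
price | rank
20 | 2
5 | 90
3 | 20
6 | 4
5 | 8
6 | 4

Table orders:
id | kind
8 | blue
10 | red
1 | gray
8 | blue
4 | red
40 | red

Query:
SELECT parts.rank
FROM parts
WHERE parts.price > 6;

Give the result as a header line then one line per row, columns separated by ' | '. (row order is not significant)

After WHERE (1 rows):
parts.price | parts.rank
20 | 2
After SELECT (1 rows):
parts.rank
2

== RESULT ==
parts.rank
2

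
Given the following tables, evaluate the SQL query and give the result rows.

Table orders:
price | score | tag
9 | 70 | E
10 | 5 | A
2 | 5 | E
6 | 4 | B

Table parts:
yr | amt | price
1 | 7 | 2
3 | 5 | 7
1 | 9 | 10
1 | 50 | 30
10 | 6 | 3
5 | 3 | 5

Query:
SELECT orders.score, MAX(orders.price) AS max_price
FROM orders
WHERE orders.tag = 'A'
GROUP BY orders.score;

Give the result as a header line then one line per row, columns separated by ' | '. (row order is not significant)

After WHERE (1 rows):
orders.price | orders.score | orders.tag
10 | 5 | A
After GROUP BY (1 rows):
orders.score | max_price
5 | 10

== RESULT ==
orders.score | max_price
5 | 10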